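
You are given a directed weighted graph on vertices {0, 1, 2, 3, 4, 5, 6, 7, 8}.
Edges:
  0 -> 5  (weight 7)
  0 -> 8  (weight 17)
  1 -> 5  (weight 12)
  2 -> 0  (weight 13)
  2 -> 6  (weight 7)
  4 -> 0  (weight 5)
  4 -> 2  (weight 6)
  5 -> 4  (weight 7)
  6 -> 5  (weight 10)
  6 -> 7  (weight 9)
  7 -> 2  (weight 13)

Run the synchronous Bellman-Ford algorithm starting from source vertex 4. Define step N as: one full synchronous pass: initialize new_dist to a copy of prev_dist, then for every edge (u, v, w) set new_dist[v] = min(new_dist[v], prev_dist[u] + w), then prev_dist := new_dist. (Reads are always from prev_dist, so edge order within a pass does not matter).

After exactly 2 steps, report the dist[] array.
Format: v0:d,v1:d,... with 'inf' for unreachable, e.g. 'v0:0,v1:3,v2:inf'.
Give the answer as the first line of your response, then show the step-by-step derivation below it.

v0:5,v1:inf,v2:6,v3:inf,v4:0,v5:12,v6:13,v7:inf,v8:22

step 1: dist = v0:5,v1:inf,v2:6,v3:inf,v4:0,v5:inf,v6:inf,v7:inf,v8:inf
step 2: dist = v0:5,v1:inf,v2:6,v3:inf,v4:0,v5:12,v6:13,v7:inf,v8:22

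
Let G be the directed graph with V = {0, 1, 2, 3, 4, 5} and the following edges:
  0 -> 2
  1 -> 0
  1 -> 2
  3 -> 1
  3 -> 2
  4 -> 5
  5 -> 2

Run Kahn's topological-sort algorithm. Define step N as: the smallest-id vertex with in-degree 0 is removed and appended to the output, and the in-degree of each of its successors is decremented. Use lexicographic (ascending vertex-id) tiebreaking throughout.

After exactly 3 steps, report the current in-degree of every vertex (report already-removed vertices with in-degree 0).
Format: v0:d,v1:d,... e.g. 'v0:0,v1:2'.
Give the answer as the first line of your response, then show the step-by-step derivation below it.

v0:0,v1:0,v2:1,v3:0,v4:0,v5:1

step 1: output 3; order=[3]; indeg=(1,0,3,0,0,1)
step 2: output 1; order=[3,1]; indeg=(0,0,2,0,0,1)
step 3: output 0; order=[3,1,0]; indeg=(0,0,1,0,0,1)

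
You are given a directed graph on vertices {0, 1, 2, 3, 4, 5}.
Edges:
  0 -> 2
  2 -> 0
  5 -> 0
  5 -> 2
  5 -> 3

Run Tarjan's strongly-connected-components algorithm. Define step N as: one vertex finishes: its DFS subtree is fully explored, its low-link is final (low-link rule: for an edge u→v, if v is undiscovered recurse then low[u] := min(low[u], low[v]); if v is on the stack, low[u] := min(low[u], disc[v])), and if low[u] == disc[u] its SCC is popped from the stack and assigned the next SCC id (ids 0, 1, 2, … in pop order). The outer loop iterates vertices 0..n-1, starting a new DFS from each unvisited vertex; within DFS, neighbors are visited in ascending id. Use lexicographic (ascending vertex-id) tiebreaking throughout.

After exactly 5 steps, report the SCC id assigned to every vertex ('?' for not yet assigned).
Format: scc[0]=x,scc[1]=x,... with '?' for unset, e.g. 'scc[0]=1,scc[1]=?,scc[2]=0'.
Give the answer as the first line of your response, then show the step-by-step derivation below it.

scc[0]=0,scc[1]=1,scc[2]=0,scc[3]=2,scc[4]=3,scc[5]=?

step 1: low=(low[0]=0,low[1]=?,low[2]=0,low[3]=?,low[4]=?,low[5]=?); scc=(scc[0]=?,scc[1]=?,scc[2]=?,scc[3]=?,scc[4]=?,scc[5]=?)
step 2: low=(low[0]=0,low[1]=?,low[2]=0,low[3]=?,low[4]=?,low[5]=?); scc=(scc[0]=0,scc[1]=?,scc[2]=0,scc[3]=?,scc[4]=?,scc[5]=?)
step 3: low=(low[0]=0,low[1]=2,low[2]=0,low[3]=?,low[4]=?,low[5]=?); scc=(scc[0]=0,scc[1]=1,scc[2]=0,scc[3]=?,scc[4]=?,scc[5]=?)
step 4: low=(low[0]=0,low[1]=2,low[2]=0,low[3]=3,low[4]=?,low[5]=?); scc=(scc[0]=0,scc[1]=1,scc[2]=0,scc[3]=2,scc[4]=?,scc[5]=?)
step 5: low=(low[0]=0,low[1]=2,low[2]=0,low[3]=3,low[4]=4,low[5]=?); scc=(scc[0]=0,scc[1]=1,scc[2]=0,scc[3]=2,scc[4]=3,scc[5]=?)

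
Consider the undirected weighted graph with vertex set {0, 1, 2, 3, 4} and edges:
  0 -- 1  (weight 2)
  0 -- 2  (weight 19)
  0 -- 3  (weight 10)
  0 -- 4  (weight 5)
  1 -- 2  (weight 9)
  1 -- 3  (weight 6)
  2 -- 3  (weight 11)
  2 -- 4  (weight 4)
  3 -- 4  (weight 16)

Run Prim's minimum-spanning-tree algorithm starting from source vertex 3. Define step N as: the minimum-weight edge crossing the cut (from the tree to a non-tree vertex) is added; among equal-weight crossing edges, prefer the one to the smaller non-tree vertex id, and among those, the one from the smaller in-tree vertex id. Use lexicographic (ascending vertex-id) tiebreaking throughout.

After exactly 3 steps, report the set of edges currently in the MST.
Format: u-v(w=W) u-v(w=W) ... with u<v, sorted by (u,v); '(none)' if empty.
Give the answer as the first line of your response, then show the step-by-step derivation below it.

0-1(w=2) 0-4(w=5) 1-3(w=6)

step 1: add edge 1-3 (w=6); MST = {1-3(w=6)}
step 2: add edge 0-1 (w=2); MST = {0-1(w=2) 1-3(w=6)}
step 3: add edge 0-4 (w=5); MST = {0-1(w=2) 0-4(w=5) 1-3(w=6)}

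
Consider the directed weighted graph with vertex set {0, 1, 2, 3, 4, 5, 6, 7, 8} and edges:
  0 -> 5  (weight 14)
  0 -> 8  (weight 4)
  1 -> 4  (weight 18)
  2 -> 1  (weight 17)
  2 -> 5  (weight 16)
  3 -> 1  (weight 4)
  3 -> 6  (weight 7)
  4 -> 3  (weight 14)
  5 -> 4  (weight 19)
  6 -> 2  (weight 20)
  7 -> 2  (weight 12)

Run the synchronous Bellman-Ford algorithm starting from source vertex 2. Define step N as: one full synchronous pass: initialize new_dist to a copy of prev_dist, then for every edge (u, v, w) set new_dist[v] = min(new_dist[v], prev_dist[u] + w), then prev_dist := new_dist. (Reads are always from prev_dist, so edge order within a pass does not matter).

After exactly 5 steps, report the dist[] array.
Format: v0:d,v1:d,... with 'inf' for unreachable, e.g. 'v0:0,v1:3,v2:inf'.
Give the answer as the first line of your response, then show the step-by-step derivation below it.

v0:inf,v1:17,v2:0,v3:49,v4:35,v5:16,v6:56,v7:inf,v8:inf

step 1: dist = v0:inf,v1:17,v2:0,v3:inf,v4:inf,v5:16,v6:inf,v7:inf,v8:inf
step 2: dist = v0:inf,v1:17,v2:0,v3:inf,v4:35,v5:16,v6:inf,v7:inf,v8:inf
step 3: dist = v0:inf,v1:17,v2:0,v3:49,v4:35,v5:16,v6:inf,v7:inf,v8:inf
step 4: dist = v0:inf,v1:17,v2:0,v3:49,v4:35,v5:16,v6:56,v7:inf,v8:inf
step 5: dist = v0:inf,v1:17,v2:0,v3:49,v4:35,v5:16,v6:56,v7:inf,v8:inf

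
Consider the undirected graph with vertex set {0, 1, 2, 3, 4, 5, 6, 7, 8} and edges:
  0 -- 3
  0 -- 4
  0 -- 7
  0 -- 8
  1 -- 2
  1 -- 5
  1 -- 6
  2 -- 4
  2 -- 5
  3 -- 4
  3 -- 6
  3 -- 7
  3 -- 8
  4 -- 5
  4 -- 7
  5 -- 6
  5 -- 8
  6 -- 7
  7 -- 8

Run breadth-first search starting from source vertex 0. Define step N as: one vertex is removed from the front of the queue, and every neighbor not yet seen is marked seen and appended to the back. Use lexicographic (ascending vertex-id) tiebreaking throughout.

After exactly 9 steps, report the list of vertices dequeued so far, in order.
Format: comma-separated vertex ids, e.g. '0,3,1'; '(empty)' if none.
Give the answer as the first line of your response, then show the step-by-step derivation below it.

0,3,4,7,8,6,2,5,1

step 1: dequeue 0; queue=[3,4,7,8]; order=0
step 2: dequeue 3; queue=[4,7,8,6]; order=0,3
step 3: dequeue 4; queue=[7,8,6,2,5]; order=0,3,4
step 4: dequeue 7; queue=[8,6,2,5]; order=0,3,4,7
step 5: dequeue 8; queue=[6,2,5]; order=0,3,4,7,8
step 6: dequeue 6; queue=[2,5,1]; order=0,3,4,7,8,6
step 7: dequeue 2; queue=[5,1]; order=0,3,4,7,8,6,2
step 8: dequeue 5; queue=[1]; order=0,3,4,7,8,6,2,5
step 9: dequeue 1; queue=[(empty)]; order=0,3,4,7,8,6,2,5,1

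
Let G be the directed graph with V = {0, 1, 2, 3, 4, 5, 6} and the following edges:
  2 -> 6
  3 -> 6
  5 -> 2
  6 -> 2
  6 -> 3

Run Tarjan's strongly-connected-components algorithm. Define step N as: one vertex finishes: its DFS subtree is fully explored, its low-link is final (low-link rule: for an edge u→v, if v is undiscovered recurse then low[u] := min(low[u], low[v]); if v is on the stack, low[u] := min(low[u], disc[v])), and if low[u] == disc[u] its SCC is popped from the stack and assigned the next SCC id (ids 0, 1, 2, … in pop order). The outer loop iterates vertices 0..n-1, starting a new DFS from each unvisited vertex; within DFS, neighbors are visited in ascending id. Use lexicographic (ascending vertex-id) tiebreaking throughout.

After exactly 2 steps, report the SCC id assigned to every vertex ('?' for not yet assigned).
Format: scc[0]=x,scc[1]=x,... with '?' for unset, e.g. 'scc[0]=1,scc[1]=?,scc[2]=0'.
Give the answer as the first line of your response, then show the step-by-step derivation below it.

scc[0]=0,scc[1]=1,scc[2]=?,scc[3]=?,scc[4]=?,scc[5]=?,scc[6]=?

step 1: low=(low[0]=0,low[1]=?,low[2]=?,low[3]=?,low[4]=?,low[5]=?,low[6]=?); scc=(scc[0]=0,scc[1]=?,scc[2]=?,scc[3]=?,scc[4]=?,scc[5]=?,scc[6]=?)
step 2: low=(low[0]=0,low[1]=1,low[2]=?,low[3]=?,low[4]=?,low[5]=?,low[6]=?); scc=(scc[0]=0,scc[1]=1,scc[2]=?,scc[3]=?,scc[4]=?,scc[5]=?,scc[6]=?)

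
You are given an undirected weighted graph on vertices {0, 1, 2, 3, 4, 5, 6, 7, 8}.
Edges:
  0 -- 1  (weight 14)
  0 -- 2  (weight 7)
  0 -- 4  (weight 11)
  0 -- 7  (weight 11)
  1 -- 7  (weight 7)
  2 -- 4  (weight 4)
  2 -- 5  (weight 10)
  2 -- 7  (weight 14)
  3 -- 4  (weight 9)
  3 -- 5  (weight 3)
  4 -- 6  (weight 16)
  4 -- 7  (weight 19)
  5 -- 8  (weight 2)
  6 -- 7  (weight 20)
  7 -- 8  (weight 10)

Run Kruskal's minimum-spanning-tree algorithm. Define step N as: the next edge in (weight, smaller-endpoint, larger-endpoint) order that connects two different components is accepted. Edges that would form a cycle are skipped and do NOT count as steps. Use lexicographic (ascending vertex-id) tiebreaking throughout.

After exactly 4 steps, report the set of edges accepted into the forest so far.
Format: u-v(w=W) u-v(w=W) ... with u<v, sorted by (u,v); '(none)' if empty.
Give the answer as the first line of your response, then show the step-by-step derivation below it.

0-2(w=7) 2-4(w=4) 3-5(w=3) 5-8(w=2)

step 1: add edge 5-8 (w=2); MST = {5-8(w=2)}
step 2: add edge 3-5 (w=3); MST = {3-5(w=3) 5-8(w=2)}
step 3: add edge 2-4 (w=4); MST = {2-4(w=4) 3-5(w=3) 5-8(w=2)}
step 4: add edge 0-2 (w=7); MST = {0-2(w=7) 2-4(w=4) 3-5(w=3) 5-8(w=2)}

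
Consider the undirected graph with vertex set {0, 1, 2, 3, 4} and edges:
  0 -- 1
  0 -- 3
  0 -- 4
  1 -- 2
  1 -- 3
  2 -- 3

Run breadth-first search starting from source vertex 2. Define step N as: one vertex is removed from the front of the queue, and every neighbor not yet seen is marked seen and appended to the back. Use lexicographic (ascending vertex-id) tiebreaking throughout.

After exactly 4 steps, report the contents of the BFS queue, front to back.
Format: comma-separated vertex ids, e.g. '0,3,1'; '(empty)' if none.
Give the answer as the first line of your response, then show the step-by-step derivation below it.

4

step 1: dequeue 2; queue=[1,3]; order=2
step 2: dequeue 1; queue=[3,0]; order=2,1
step 3: dequeue 3; queue=[0]; order=2,1,3
step 4: dequeue 0; queue=[4]; order=2,1,3,0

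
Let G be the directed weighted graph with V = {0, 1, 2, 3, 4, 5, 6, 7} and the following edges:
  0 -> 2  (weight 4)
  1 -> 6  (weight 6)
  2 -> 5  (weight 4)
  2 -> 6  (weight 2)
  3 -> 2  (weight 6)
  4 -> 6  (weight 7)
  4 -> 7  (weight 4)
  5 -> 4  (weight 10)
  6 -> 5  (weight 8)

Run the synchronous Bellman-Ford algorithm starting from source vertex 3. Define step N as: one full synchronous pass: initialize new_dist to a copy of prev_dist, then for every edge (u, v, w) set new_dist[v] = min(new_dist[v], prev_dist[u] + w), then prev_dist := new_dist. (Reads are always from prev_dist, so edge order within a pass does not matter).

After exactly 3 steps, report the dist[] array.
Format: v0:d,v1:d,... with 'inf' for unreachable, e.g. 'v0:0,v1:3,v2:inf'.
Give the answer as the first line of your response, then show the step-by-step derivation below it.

v0:inf,v1:inf,v2:6,v3:0,v4:20,v5:10,v6:8,v7:inf

step 1: dist = v0:inf,v1:inf,v2:6,v3:0,v4:inf,v5:inf,v6:inf,v7:inf
step 2: dist = v0:inf,v1:inf,v2:6,v3:0,v4:inf,v5:10,v6:8,v7:inf
step 3: dist = v0:inf,v1:inf,v2:6,v3:0,v4:20,v5:10,v6:8,v7:inf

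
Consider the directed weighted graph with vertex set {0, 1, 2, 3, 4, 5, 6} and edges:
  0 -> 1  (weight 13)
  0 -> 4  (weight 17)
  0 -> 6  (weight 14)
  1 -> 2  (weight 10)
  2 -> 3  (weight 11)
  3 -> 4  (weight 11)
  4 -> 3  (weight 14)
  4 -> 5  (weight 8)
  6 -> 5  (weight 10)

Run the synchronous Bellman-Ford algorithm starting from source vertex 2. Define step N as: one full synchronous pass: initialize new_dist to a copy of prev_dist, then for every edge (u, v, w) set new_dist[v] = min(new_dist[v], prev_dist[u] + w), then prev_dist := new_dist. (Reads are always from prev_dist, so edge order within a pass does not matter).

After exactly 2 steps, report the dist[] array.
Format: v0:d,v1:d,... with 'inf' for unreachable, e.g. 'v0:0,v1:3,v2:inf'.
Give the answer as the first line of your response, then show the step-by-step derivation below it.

v0:inf,v1:inf,v2:0,v3:11,v4:22,v5:inf,v6:inf

step 1: dist = v0:inf,v1:inf,v2:0,v3:11,v4:inf,v5:inf,v6:inf
step 2: dist = v0:inf,v1:inf,v2:0,v3:11,v4:22,v5:inf,v6:inf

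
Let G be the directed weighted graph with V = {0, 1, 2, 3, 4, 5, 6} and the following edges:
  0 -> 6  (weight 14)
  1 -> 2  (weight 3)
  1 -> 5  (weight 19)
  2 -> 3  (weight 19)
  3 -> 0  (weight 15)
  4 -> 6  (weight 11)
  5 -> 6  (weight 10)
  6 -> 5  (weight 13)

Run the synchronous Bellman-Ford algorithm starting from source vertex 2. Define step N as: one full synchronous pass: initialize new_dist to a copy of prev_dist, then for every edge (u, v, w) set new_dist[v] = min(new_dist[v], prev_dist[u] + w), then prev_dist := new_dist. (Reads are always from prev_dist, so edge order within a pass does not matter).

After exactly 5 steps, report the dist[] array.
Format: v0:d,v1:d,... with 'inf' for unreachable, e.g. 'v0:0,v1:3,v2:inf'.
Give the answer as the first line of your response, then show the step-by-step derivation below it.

v0:34,v1:inf,v2:0,v3:19,v4:inf,v5:61,v6:48

step 1: dist = v0:inf,v1:inf,v2:0,v3:19,v4:inf,v5:inf,v6:inf
step 2: dist = v0:34,v1:inf,v2:0,v3:19,v4:inf,v5:inf,v6:inf
step 3: dist = v0:34,v1:inf,v2:0,v3:19,v4:inf,v5:inf,v6:48
step 4: dist = v0:34,v1:inf,v2:0,v3:19,v4:inf,v5:61,v6:48
step 5: dist = v0:34,v1:inf,v2:0,v3:19,v4:inf,v5:61,v6:48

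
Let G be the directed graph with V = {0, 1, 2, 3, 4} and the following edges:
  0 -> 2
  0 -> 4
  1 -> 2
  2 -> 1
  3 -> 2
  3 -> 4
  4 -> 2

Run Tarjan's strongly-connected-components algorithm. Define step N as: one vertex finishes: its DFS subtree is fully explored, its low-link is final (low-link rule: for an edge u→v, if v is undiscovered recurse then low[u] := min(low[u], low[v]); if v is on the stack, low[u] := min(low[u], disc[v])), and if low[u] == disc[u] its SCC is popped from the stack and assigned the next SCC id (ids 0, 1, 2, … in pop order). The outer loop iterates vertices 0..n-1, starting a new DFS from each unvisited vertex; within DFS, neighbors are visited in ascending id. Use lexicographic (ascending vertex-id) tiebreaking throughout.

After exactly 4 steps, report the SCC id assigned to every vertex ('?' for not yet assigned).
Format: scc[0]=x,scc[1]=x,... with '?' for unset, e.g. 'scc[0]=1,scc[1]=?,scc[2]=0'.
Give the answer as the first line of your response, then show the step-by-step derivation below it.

scc[0]=2,scc[1]=0,scc[2]=0,scc[3]=?,scc[4]=1

step 1: low=(low[0]=0,low[1]=1,low[2]=1,low[3]=?,low[4]=?); scc=(scc[0]=?,scc[1]=?,scc[2]=?,scc[3]=?,scc[4]=?)
step 2: low=(low[0]=0,low[1]=1,low[2]=1,low[3]=?,low[4]=?); scc=(scc[0]=?,scc[1]=0,scc[2]=0,scc[3]=?,scc[4]=?)
step 3: low=(low[0]=0,low[1]=1,low[2]=1,low[3]=?,low[4]=3); scc=(scc[0]=?,scc[1]=0,scc[2]=0,scc[3]=?,scc[4]=1)
step 4: low=(low[0]=0,low[1]=1,low[2]=1,low[3]=?,low[4]=3); scc=(scc[0]=2,scc[1]=0,scc[2]=0,scc[3]=?,scc[4]=1)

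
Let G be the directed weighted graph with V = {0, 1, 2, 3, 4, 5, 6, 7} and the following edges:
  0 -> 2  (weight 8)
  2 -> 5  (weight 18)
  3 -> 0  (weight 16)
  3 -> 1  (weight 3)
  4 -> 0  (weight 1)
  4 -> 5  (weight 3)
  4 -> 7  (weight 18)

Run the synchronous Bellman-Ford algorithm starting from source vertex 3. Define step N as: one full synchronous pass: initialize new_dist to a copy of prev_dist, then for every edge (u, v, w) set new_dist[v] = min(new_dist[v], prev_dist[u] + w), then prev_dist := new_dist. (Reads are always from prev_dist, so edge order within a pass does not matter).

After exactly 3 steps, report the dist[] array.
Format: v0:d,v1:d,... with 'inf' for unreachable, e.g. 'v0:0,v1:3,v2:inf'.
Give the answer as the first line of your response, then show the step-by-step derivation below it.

v0:16,v1:3,v2:24,v3:0,v4:inf,v5:42,v6:inf,v7:inf

step 1: dist = v0:16,v1:3,v2:inf,v3:0,v4:inf,v5:inf,v6:inf,v7:inf
step 2: dist = v0:16,v1:3,v2:24,v3:0,v4:inf,v5:inf,v6:inf,v7:inf
step 3: dist = v0:16,v1:3,v2:24,v3:0,v4:inf,v5:42,v6:inf,v7:inf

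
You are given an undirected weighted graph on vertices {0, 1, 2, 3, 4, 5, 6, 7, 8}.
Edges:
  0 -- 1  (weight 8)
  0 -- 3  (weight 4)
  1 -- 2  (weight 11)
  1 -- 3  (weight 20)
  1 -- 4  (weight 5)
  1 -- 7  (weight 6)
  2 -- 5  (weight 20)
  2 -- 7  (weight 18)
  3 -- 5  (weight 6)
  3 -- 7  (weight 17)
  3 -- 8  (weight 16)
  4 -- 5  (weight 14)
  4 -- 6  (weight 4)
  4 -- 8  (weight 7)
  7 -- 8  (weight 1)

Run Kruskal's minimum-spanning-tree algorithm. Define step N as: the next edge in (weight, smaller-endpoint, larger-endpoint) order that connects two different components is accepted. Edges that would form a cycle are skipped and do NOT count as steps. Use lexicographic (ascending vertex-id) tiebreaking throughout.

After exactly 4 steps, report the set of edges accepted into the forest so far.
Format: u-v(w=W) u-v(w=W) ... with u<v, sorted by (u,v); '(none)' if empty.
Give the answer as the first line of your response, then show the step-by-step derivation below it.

0-3(w=4) 1-4(w=5) 4-6(w=4) 7-8(w=1)

step 1: add edge 7-8 (w=1); MST = {7-8(w=1)}
step 2: add edge 0-3 (w=4); MST = {0-3(w=4) 7-8(w=1)}
step 3: add edge 4-6 (w=4); MST = {0-3(w=4) 4-6(w=4) 7-8(w=1)}
step 4: add edge 1-4 (w=5); MST = {0-3(w=4) 1-4(w=5) 4-6(w=4) 7-8(w=1)}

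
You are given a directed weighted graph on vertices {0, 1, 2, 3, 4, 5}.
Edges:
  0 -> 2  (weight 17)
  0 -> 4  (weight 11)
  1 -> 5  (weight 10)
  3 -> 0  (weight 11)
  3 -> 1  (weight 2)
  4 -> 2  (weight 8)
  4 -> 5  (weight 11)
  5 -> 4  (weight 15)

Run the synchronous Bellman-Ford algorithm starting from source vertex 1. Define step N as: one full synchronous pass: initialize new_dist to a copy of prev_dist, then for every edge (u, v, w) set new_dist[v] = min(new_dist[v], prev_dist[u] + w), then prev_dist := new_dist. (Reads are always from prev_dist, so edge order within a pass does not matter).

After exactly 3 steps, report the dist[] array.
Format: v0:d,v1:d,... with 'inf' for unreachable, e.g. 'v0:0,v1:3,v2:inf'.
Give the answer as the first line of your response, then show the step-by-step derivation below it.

v0:inf,v1:0,v2:33,v3:inf,v4:25,v5:10

step 1: dist = v0:inf,v1:0,v2:inf,v3:inf,v4:inf,v5:10
step 2: dist = v0:inf,v1:0,v2:inf,v3:inf,v4:25,v5:10
step 3: dist = v0:inf,v1:0,v2:33,v3:inf,v4:25,v5:10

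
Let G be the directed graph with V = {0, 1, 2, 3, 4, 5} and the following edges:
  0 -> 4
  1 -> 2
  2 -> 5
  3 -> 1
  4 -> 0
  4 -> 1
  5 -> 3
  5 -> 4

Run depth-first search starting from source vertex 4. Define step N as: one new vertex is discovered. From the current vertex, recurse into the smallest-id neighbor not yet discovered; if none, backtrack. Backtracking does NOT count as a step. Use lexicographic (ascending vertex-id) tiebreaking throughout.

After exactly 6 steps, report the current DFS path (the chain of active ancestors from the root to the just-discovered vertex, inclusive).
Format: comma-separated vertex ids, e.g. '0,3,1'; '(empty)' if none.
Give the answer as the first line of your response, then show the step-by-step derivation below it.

4,1,2,5,3

step 1: discover 4; path=4; order=4
step 2: discover 0; path=4>0; order=4,0
step 3: discover 1; path=4>1; order=4,0,1
step 4: discover 2; path=4>1>2; order=4,0,1,2
step 5: discover 5; path=4>1>2>5; order=4,0,1,2,5
step 6: discover 3; path=4>1>2>5>3; order=4,0,1,2,5,3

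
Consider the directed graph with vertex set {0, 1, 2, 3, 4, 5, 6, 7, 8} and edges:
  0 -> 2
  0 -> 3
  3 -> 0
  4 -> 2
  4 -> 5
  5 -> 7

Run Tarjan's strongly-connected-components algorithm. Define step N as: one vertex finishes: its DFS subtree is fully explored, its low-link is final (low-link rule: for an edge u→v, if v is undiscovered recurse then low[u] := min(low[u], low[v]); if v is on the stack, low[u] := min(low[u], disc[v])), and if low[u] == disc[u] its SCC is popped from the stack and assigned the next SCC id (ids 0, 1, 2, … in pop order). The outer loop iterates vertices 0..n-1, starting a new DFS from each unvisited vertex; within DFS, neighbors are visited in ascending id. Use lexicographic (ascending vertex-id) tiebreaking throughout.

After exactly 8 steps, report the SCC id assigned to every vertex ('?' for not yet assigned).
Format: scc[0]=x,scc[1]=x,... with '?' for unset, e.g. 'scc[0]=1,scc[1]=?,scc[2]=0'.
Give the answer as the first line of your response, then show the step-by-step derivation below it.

scc[0]=1,scc[1]=2,scc[2]=0,scc[3]=1,scc[4]=5,scc[5]=4,scc[6]=6,scc[7]=3,scc[8]=?

step 1: low=(low[0]=0,low[1]=?,low[2]=1,low[3]=?,low[4]=?,low[5]=?,low[6]=?,low[7]=?,low[8]=?); scc=(scc[0]=?,scc[1]=?,scc[2]=0,scc[3]=?,scc[4]=?,scc[5]=?,scc[6]=?,scc[7]=?,scc[8]=?)
step 2: low=(low[0]=0,low[1]=?,low[2]=1,low[3]=0,low[4]=?,low[5]=?,low[6]=?,low[7]=?,low[8]=?); scc=(scc[0]=?,scc[1]=?,scc[2]=0,scc[3]=?,scc[4]=?,scc[5]=?,scc[6]=?,scc[7]=?,scc[8]=?)
step 3: low=(low[0]=0,low[1]=?,low[2]=1,low[3]=0,low[4]=?,low[5]=?,low[6]=?,low[7]=?,low[8]=?); scc=(scc[0]=1,scc[1]=?,scc[2]=0,scc[3]=1,scc[4]=?,scc[5]=?,scc[6]=?,scc[7]=?,scc[8]=?)
step 4: low=(low[0]=0,low[1]=3,low[2]=1,low[3]=0,low[4]=?,low[5]=?,low[6]=?,low[7]=?,low[8]=?); scc=(scc[0]=1,scc[1]=2,scc[2]=0,scc[3]=1,scc[4]=?,scc[5]=?,scc[6]=?,scc[7]=?,scc[8]=?)
step 5: low=(low[0]=0,low[1]=3,low[2]=1,low[3]=0,low[4]=4,low[5]=5,low[6]=?,low[7]=6,low[8]=?); scc=(scc[0]=1,scc[1]=2,scc[2]=0,scc[3]=1,scc[4]=?,scc[5]=?,scc[6]=?,scc[7]=3,scc[8]=?)
step 6: low=(low[0]=0,low[1]=3,low[2]=1,low[3]=0,low[4]=4,low[5]=5,low[6]=?,low[7]=6,low[8]=?); scc=(scc[0]=1,scc[1]=2,scc[2]=0,scc[3]=1,scc[4]=?,scc[5]=4,scc[6]=?,scc[7]=3,scc[8]=?)
step 7: low=(low[0]=0,low[1]=3,low[2]=1,low[3]=0,low[4]=4,low[5]=5,low[6]=?,low[7]=6,low[8]=?); scc=(scc[0]=1,scc[1]=2,scc[2]=0,scc[3]=1,scc[4]=5,scc[5]=4,scc[6]=?,scc[7]=3,scc[8]=?)
step 8: low=(low[0]=0,low[1]=3,low[2]=1,low[3]=0,low[4]=4,low[5]=5,low[6]=7,low[7]=6,low[8]=?); scc=(scc[0]=1,scc[1]=2,scc[2]=0,scc[3]=1,scc[4]=5,scc[5]=4,scc[6]=6,scc[7]=3,scc[8]=?)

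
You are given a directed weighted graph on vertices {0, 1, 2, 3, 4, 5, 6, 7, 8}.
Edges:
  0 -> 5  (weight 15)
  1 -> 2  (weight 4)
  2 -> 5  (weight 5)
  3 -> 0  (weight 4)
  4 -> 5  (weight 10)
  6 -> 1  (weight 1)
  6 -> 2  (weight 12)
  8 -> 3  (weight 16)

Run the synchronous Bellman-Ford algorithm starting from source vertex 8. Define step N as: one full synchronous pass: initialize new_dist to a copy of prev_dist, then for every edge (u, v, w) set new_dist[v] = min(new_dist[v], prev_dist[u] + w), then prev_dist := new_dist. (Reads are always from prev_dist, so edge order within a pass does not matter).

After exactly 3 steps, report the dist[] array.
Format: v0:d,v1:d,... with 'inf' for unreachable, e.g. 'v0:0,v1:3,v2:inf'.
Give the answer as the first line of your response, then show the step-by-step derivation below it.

v0:20,v1:inf,v2:inf,v3:16,v4:inf,v5:35,v6:inf,v7:inf,v8:0

step 1: dist = v0:inf,v1:inf,v2:inf,v3:16,v4:inf,v5:inf,v6:inf,v7:inf,v8:0
step 2: dist = v0:20,v1:inf,v2:inf,v3:16,v4:inf,v5:inf,v6:inf,v7:inf,v8:0
step 3: dist = v0:20,v1:inf,v2:inf,v3:16,v4:inf,v5:35,v6:inf,v7:inf,v8:0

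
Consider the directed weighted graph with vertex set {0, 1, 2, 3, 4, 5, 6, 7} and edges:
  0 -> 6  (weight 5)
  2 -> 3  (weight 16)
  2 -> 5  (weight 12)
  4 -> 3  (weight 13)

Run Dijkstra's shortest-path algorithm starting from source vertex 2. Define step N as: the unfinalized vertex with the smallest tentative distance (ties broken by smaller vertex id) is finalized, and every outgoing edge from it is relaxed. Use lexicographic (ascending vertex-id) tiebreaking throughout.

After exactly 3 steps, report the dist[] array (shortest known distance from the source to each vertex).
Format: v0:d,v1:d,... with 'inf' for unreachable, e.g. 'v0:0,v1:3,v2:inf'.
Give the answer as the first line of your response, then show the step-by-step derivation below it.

v0:inf,v1:inf,v2:0,v3:16,v4:inf,v5:12,v6:inf,v7:inf

step 1: dist = v0:inf,v1:inf,v2:0,v3:16,v4:inf,v5:12,v6:inf,v7:inf
step 2: dist = v0:inf,v1:inf,v2:0,v3:16,v4:inf,v5:12,v6:inf,v7:inf
step 3: dist = v0:inf,v1:inf,v2:0,v3:16,v4:inf,v5:12,v6:inf,v7:inf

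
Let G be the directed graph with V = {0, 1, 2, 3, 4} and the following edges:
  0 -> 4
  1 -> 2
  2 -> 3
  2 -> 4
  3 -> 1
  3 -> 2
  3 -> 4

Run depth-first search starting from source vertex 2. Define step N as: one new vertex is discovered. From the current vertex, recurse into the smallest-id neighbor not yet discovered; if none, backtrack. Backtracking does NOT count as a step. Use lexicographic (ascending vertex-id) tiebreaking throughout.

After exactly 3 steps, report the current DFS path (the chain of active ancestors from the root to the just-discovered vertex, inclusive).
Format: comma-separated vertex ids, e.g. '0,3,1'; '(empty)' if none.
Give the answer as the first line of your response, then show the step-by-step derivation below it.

2,3,1

step 1: discover 2; path=2; order=2
step 2: discover 3; path=2>3; order=2,3
step 3: discover 1; path=2>3>1; order=2,3,1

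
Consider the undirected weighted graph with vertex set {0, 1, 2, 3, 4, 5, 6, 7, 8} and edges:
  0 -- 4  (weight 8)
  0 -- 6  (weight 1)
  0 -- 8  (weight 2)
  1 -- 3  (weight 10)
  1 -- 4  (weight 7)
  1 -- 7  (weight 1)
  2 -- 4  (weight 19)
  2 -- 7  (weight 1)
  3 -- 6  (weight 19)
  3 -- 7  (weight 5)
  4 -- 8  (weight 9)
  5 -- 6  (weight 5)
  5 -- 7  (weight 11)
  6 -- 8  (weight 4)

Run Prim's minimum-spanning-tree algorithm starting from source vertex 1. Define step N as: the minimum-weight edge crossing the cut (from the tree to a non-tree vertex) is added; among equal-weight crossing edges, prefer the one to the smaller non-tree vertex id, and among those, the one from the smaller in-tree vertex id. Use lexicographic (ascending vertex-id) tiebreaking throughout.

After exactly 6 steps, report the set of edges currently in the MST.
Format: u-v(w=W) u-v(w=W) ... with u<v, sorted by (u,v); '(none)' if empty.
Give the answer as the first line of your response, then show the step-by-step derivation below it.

0-4(w=8) 0-6(w=1) 1-4(w=7) 1-7(w=1) 2-7(w=1) 3-7(w=5)

step 1: add edge 1-7 (w=1); MST = {1-7(w=1)}
step 2: add edge 2-7 (w=1); MST = {1-7(w=1) 2-7(w=1)}
step 3: add edge 3-7 (w=5); MST = {1-7(w=1) 2-7(w=1) 3-7(w=5)}
step 4: add edge 1-4 (w=7); MST = {1-4(w=7) 1-7(w=1) 2-7(w=1) 3-7(w=5)}
step 5: add edge 0-4 (w=8); MST = {0-4(w=8) 1-4(w=7) 1-7(w=1) 2-7(w=1) 3-7(w=5)}
step 6: add edge 0-6 (w=1); MST = {0-4(w=8) 0-6(w=1) 1-4(w=7) 1-7(w=1) 2-7(w=1) 3-7(w=5)}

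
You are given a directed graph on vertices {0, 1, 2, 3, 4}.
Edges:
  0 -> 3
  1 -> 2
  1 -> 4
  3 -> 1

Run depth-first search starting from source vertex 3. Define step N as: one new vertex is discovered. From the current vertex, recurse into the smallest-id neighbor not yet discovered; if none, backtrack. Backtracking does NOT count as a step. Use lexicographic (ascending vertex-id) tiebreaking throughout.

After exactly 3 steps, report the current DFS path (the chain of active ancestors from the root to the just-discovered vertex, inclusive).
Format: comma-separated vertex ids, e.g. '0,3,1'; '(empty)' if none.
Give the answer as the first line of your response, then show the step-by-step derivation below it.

3,1,2

step 1: discover 3; path=3; order=3
step 2: discover 1; path=3>1; order=3,1
step 3: discover 2; path=3>1>2; order=3,1,2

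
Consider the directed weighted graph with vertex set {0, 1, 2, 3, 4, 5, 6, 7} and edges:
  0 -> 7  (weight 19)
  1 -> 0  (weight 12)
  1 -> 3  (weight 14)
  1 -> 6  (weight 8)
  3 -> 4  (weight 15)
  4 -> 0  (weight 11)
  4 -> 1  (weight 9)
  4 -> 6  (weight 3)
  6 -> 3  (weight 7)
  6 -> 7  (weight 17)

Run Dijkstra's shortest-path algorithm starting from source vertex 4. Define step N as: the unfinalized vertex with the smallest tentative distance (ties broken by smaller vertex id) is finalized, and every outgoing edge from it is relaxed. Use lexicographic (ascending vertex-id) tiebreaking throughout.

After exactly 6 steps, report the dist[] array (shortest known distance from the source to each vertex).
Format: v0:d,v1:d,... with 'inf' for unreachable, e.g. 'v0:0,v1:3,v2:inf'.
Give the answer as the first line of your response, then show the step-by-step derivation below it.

v0:11,v1:9,v2:inf,v3:10,v4:0,v5:inf,v6:3,v7:20

step 1: dist = v0:11,v1:9,v2:inf,v3:inf,v4:0,v5:inf,v6:3,v7:inf
step 2: dist = v0:11,v1:9,v2:inf,v3:10,v4:0,v5:inf,v6:3,v7:20
step 3: dist = v0:11,v1:9,v2:inf,v3:10,v4:0,v5:inf,v6:3,v7:20
step 4: dist = v0:11,v1:9,v2:inf,v3:10,v4:0,v5:inf,v6:3,v7:20
step 5: dist = v0:11,v1:9,v2:inf,v3:10,v4:0,v5:inf,v6:3,v7:20
step 6: dist = v0:11,v1:9,v2:inf,v3:10,v4:0,v5:inf,v6:3,v7:20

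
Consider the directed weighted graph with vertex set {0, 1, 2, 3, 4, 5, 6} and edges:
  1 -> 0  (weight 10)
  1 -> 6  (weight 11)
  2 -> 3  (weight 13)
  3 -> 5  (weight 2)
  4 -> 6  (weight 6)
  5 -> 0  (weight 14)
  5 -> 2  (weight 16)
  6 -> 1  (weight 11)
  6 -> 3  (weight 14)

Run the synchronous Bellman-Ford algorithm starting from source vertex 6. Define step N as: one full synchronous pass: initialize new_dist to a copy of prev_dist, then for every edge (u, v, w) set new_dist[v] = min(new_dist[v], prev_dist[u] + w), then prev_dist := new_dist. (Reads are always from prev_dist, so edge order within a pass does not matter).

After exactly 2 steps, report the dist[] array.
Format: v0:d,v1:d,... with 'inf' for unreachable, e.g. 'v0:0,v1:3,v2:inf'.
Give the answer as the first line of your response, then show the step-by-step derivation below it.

v0:21,v1:11,v2:inf,v3:14,v4:inf,v5:16,v6:0

step 1: dist = v0:inf,v1:11,v2:inf,v3:14,v4:inf,v5:inf,v6:0
step 2: dist = v0:21,v1:11,v2:inf,v3:14,v4:inf,v5:16,v6:0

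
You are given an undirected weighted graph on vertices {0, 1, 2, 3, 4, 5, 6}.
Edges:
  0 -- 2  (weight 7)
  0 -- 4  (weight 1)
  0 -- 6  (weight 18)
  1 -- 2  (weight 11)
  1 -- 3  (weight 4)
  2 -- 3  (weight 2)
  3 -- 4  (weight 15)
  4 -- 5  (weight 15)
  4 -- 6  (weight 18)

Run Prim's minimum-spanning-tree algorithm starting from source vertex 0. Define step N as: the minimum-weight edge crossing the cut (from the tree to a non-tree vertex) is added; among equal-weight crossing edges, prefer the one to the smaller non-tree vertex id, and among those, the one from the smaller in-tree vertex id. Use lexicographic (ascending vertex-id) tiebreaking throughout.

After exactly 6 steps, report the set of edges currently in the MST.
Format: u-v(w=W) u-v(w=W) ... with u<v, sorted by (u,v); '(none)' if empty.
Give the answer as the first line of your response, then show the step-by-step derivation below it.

0-2(w=7) 0-4(w=1) 0-6(w=18) 1-3(w=4) 2-3(w=2) 4-5(w=15)

step 1: add edge 0-4 (w=1); MST = {0-4(w=1)}
step 2: add edge 0-2 (w=7); MST = {0-2(w=7) 0-4(w=1)}
step 3: add edge 2-3 (w=2); MST = {0-2(w=7) 0-4(w=1) 2-3(w=2)}
step 4: add edge 1-3 (w=4); MST = {0-2(w=7) 0-4(w=1) 1-3(w=4) 2-3(w=2)}
step 5: add edge 4-5 (w=15); MST = {0-2(w=7) 0-4(w=1) 1-3(w=4) 2-3(w=2) 4-5(w=15)}
step 6: add edge 0-6 (w=18); MST = {0-2(w=7) 0-4(w=1) 0-6(w=18) 1-3(w=4) 2-3(w=2) 4-5(w=15)}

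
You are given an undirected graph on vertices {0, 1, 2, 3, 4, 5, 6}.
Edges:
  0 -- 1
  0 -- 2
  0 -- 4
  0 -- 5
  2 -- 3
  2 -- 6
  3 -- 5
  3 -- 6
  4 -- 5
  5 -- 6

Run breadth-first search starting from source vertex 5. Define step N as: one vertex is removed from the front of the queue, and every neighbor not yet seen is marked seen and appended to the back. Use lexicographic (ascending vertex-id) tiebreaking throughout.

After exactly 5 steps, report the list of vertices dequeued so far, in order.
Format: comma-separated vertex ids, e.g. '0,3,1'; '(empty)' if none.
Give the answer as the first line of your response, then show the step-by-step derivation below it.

5,0,3,4,6

step 1: dequeue 5; queue=[0,3,4,6]; order=5
step 2: dequeue 0; queue=[3,4,6,1,2]; order=5,0
step 3: dequeue 3; queue=[4,6,1,2]; order=5,0,3
step 4: dequeue 4; queue=[6,1,2]; order=5,0,3,4
step 5: dequeue 6; queue=[1,2]; order=5,0,3,4,6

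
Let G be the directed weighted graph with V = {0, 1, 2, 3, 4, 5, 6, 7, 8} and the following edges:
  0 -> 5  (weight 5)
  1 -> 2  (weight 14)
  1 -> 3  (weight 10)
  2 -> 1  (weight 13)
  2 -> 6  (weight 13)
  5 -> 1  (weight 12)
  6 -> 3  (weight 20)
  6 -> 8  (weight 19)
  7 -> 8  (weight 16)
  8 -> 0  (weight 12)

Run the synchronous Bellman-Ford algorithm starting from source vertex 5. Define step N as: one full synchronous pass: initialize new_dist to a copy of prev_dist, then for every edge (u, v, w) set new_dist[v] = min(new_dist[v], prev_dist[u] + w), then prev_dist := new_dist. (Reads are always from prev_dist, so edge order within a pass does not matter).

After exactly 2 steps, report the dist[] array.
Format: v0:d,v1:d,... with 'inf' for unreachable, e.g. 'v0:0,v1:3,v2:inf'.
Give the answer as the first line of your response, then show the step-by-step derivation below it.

v0:inf,v1:12,v2:26,v3:22,v4:inf,v5:0,v6:inf,v7:inf,v8:inf

step 1: dist = v0:inf,v1:12,v2:inf,v3:inf,v4:inf,v5:0,v6:inf,v7:inf,v8:inf
step 2: dist = v0:inf,v1:12,v2:26,v3:22,v4:inf,v5:0,v6:inf,v7:inf,v8:inf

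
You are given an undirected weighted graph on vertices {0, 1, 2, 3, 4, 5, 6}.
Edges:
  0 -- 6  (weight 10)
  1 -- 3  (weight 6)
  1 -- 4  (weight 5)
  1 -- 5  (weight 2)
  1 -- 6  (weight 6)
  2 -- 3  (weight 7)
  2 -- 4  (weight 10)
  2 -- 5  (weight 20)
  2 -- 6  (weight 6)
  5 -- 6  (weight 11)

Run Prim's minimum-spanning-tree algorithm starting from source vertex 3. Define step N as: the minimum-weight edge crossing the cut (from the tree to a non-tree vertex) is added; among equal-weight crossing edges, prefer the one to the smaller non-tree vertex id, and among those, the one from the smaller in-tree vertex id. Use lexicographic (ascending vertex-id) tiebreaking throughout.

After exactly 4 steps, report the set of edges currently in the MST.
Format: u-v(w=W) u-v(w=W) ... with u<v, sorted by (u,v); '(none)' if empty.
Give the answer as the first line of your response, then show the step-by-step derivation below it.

1-3(w=6) 1-4(w=5) 1-5(w=2) 1-6(w=6)

step 1: add edge 1-3 (w=6); MST = {1-3(w=6)}
step 2: add edge 1-5 (w=2); MST = {1-3(w=6) 1-5(w=2)}
step 3: add edge 1-4 (w=5); MST = {1-3(w=6) 1-4(w=5) 1-5(w=2)}
step 4: add edge 1-6 (w=6); MST = {1-3(w=6) 1-4(w=5) 1-5(w=2) 1-6(w=6)}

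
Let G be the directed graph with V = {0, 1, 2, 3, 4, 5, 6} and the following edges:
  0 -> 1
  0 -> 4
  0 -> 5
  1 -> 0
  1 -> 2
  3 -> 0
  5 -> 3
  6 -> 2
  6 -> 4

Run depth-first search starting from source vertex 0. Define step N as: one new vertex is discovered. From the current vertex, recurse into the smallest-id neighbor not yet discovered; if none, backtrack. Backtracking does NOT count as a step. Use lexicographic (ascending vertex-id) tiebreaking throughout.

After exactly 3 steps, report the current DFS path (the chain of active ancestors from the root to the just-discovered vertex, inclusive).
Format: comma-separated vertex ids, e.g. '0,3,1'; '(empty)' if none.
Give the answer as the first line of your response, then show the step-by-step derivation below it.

0,1,2

step 1: discover 0; path=0; order=0
step 2: discover 1; path=0>1; order=0,1
step 3: discover 2; path=0>1>2; order=0,1,2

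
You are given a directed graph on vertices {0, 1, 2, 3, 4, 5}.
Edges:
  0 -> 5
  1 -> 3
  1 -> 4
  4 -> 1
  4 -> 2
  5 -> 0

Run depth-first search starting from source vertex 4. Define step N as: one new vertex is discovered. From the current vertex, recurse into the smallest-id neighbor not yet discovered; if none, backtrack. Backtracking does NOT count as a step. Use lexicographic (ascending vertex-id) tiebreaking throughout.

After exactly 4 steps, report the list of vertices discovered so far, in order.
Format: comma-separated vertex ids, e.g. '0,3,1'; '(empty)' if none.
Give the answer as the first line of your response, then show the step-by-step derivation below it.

4,1,3,2

step 1: discover 4; path=4; order=4
step 2: discover 1; path=4>1; order=4,1
step 3: discover 3; path=4>1>3; order=4,1,3
step 4: discover 2; path=4>2; order=4,1,3,2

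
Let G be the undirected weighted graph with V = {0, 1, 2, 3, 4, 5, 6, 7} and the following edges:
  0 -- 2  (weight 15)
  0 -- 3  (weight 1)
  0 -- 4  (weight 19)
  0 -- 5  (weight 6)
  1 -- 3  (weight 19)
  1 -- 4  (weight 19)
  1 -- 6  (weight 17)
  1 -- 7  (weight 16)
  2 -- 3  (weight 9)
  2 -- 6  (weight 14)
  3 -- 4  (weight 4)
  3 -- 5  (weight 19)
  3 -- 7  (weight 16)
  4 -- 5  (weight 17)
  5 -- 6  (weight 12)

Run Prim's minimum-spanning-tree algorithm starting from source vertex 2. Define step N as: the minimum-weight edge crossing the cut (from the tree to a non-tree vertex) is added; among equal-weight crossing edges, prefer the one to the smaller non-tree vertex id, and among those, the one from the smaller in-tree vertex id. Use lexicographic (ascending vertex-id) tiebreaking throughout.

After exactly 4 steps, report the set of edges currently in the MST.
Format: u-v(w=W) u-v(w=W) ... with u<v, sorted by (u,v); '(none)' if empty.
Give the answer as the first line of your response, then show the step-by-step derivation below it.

0-3(w=1) 0-5(w=6) 2-3(w=9) 3-4(w=4)

step 1: add edge 2-3 (w=9); MST = {2-3(w=9)}
step 2: add edge 0-3 (w=1); MST = {0-3(w=1) 2-3(w=9)}
step 3: add edge 3-4 (w=4); MST = {0-3(w=1) 2-3(w=9) 3-4(w=4)}
step 4: add edge 0-5 (w=6); MST = {0-3(w=1) 0-5(w=6) 2-3(w=9) 3-4(w=4)}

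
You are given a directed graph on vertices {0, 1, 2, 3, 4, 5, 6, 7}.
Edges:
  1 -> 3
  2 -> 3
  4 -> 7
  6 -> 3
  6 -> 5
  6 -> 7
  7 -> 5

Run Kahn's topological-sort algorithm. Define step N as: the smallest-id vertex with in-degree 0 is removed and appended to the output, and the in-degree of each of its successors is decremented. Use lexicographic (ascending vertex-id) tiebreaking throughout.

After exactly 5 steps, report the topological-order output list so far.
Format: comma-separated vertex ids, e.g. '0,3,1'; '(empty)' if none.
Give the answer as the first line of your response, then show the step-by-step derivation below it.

0,1,2,4,6

step 1: output 0; order=[0]; indeg=(0,0,0,3,0,2,0,2)
step 2: output 1; order=[0,1]; indeg=(0,0,0,2,0,2,0,2)
step 3: output 2; order=[0,1,2]; indeg=(0,0,0,1,0,2,0,2)
step 4: output 4; order=[0,1,2,4]; indeg=(0,0,0,1,0,2,0,1)
step 5: output 6; order=[0,1,2,4,6]; indeg=(0,0,0,0,0,1,0,0)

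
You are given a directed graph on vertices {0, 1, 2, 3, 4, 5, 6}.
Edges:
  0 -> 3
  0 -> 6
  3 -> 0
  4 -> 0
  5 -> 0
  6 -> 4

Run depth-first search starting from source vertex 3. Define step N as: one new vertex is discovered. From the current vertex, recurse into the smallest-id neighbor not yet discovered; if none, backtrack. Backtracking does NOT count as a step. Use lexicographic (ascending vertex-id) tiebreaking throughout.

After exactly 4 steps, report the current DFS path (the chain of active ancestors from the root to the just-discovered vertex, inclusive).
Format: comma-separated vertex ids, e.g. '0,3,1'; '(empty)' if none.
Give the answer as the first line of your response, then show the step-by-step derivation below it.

3,0,6,4

step 1: discover 3; path=3; order=3
step 2: discover 0; path=3>0; order=3,0
step 3: discover 6; path=3>0>6; order=3,0,6
step 4: discover 4; path=3>0>6>4; order=3,0,6,4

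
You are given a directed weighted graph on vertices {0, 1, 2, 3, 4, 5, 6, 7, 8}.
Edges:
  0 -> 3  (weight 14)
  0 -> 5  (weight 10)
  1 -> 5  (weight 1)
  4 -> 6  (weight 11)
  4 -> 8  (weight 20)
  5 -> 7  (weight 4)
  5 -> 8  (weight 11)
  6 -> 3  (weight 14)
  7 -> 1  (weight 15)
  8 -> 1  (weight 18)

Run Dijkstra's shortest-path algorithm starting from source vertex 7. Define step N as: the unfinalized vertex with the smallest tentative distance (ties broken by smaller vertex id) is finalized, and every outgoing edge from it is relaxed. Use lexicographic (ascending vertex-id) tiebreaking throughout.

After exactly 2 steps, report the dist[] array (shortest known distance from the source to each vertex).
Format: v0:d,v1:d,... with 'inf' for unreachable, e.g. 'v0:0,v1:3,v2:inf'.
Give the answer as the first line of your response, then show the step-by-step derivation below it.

v0:inf,v1:15,v2:inf,v3:inf,v4:inf,v5:16,v6:inf,v7:0,v8:inf

step 1: dist = v0:inf,v1:15,v2:inf,v3:inf,v4:inf,v5:inf,v6:inf,v7:0,v8:inf
step 2: dist = v0:inf,v1:15,v2:inf,v3:inf,v4:inf,v5:16,v6:inf,v7:0,v8:inf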